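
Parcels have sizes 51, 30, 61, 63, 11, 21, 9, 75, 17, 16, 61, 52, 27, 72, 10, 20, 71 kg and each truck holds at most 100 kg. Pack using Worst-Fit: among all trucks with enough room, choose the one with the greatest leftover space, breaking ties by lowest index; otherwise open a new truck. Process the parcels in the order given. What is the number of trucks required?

8 trucks

51 kg → truck 1 (remaining 49 kg)
30 kg → truck 1 (remaining 19 kg)
61 kg → truck 2 (remaining 39 kg)
63 kg → truck 3 (remaining 37 kg)
11 kg → truck 2 (remaining 28 kg)
21 kg → truck 3 (remaining 16 kg)
9 kg → truck 2 (remaining 19 kg)
75 kg → truck 4 (remaining 25 kg)
17 kg → truck 4 (remaining 8 kg)
16 kg → truck 1 (remaining 3 kg)
61 kg → truck 5 (remaining 39 kg)
52 kg → truck 6 (remaining 48 kg)
27 kg → truck 6 (remaining 21 kg)
72 kg → truck 7 (remaining 28 kg)
10 kg → truck 5 (remaining 29 kg)
20 kg → truck 5 (remaining 9 kg)
71 kg → truck 8 (remaining 29 kg)
Final trucks: [51,30,16] [61,11,9] [63,21] [75,17] [61,10,20] [52,27] [72] [71].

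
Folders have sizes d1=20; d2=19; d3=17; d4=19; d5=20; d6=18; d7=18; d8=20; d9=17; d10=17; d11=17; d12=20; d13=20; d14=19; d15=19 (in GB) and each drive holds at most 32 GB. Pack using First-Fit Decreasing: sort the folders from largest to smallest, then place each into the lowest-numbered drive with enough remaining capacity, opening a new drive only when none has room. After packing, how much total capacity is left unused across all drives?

Sorted descending: 20, 20, 20, 20, 20, 19, 19, 19, 19, 18, 18, 17, 17, 17, 17.
Put 20 GB in drive 1; 12 GB remain.
Put 20 GB in drive 2; 12 GB remain.
Put 20 GB in drive 3; 12 GB remain.
Put 20 GB in drive 4; 12 GB remain.
Put 20 GB in drive 5; 12 GB remain.
Put 19 GB in drive 6; 13 GB remain.
Put 19 GB in drive 7; 13 GB remain.
Put 19 GB in drive 8; 13 GB remain.
Put 19 GB in drive 9; 13 GB remain.
Put 18 GB in drive 10; 14 GB remain.
Put 18 GB in drive 11; 14 GB remain.
Put 17 GB in drive 12; 15 GB remain.
Put 17 GB in drive 13; 15 GB remain.
Put 17 GB in drive 14; 15 GB remain.
Put 17 GB in drive 15; 15 GB remain.
15 drives × 32 GB = 480 GB; used 280 GB; unused 200 GB.

200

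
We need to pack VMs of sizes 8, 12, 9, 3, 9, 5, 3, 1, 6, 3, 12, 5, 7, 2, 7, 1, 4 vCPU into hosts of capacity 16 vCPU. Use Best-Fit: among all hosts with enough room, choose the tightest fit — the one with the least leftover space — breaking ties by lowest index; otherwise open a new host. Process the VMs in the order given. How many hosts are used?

7

8 vCPU → host 1 (remaining 8 vCPU)
12 vCPU → host 2 (remaining 4 vCPU)
9 vCPU → host 3 (remaining 7 vCPU)
3 vCPU → host 2 (remaining 1 vCPU)
9 vCPU → host 4 (remaining 7 vCPU)
5 vCPU → host 3 (remaining 2 vCPU)
3 vCPU → host 4 (remaining 4 vCPU)
1 vCPU → host 2 (remaining 0 vCPU)
6 vCPU → host 1 (remaining 2 vCPU)
3 vCPU → host 4 (remaining 1 vCPU)
12 vCPU → host 5 (remaining 4 vCPU)
5 vCPU → host 6 (remaining 11 vCPU)
7 vCPU → host 6 (remaining 4 vCPU)
2 vCPU → host 1 (remaining 0 vCPU)
7 vCPU → host 7 (remaining 9 vCPU)
1 vCPU → host 4 (remaining 0 vCPU)
4 vCPU → host 5 (remaining 0 vCPU)
Final hosts: [8,6,2] [12,3,1] [9,5] [9,3,3,1] [12,4] [5,7] [7].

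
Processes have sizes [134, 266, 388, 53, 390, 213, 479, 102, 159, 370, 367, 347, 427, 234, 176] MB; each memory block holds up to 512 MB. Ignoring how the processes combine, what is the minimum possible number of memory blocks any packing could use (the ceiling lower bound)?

Total size = 134 + 266 + 388 + 53 + 390 + 213 + 479 + 102 + 159 + 370 + 367 + 347 + 427 + 234 + 176 = 4105 MB.
⌈4105 / 512⌉ = 9.

9 memory blocks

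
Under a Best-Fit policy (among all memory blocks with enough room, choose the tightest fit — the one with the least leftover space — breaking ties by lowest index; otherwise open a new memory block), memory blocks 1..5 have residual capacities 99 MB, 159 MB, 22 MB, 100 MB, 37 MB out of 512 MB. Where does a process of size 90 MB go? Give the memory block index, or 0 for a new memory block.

Memory blocks with room: memory block 1 (99 MB), memory block 2 (159 MB), memory block 4 (100 MB).
Tightest fit is memory block 1 with 99 MB free.

1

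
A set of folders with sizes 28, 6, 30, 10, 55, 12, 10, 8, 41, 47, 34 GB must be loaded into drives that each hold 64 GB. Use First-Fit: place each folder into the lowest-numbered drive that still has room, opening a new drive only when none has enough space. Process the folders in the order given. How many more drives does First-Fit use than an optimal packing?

First-Fit: [28,6,30] [10,12,10,8] [55] [41] [47] [34] → 6 drives.
Total size 281 GB; any packing needs at least ⌈281/64⌉ = 5 drives.
An optimal packing achieves that bound: [55,8] [47,12] [41,10,10] [34,30] [28,6] → 5 drives.
Excess: 6 − 5 = 1.

1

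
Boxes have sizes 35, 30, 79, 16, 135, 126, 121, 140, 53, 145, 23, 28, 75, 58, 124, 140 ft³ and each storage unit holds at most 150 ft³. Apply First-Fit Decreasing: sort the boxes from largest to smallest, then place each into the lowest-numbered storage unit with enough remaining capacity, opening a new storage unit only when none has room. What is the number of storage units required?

10 storage units

Sorted descending: 145, 140, 140, 135, 126, 124, 121, 79, 75, 58, 53, 35, 30, 28, 23, 16.
storage unit 1: place 145 ft³, 5 ft³ left
storage unit 2: place 140 ft³, 10 ft³ left
storage unit 3: place 140 ft³, 10 ft³ left
storage unit 4: place 135 ft³, 15 ft³ left
storage unit 5: place 126 ft³, 24 ft³ left
storage unit 6: place 124 ft³, 26 ft³ left
storage unit 7: place 121 ft³, 29 ft³ left
storage unit 8: place 79 ft³, 71 ft³ left
storage unit 9: place 75 ft³, 75 ft³ left
storage unit 8: place 58 ft³, 13 ft³ left
storage unit 9: place 53 ft³, 22 ft³ left
storage unit 10: place 35 ft³, 115 ft³ left
storage unit 10: place 30 ft³, 85 ft³ left
storage unit 7: place 28 ft³, 1 ft³ left
storage unit 5: place 23 ft³, 1 ft³ left
storage unit 6: place 16 ft³, 10 ft³ left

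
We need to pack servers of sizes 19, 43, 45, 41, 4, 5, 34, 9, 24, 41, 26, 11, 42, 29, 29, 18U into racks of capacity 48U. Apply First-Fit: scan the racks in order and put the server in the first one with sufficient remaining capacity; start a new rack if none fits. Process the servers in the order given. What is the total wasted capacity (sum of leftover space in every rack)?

108

rack 1: place 19U, 29U left
rack 2: place 43U, 5U left
rack 3: place 45U, 3U left
rack 4: place 41U, 7U left
rack 1: place 4U, 25U left
rack 1: place 5U, 20U left
rack 5: place 34U, 14U left
rack 1: place 9U, 11U left
rack 6: place 24U, 24U left
rack 7: place 41U, 7U left
rack 8: place 26U, 22U left
rack 1: place 11U, 0U left
rack 9: place 42U, 6U left
rack 10: place 29U, 19U left
rack 11: place 29U, 19U left
rack 6: place 18U, 6U left
11 racks × 48U = 528U; used 420U; unused 108U.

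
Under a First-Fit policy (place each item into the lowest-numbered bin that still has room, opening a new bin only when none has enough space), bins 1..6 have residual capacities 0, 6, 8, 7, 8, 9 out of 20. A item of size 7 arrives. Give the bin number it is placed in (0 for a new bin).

Bins with room: bin 3 (8), bin 4 (7), bin 5 (8), bin 6 (9).
The first with room is bin 3.

3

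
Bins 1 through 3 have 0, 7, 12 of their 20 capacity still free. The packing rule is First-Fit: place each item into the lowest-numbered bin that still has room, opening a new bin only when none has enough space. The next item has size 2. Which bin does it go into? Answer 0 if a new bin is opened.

2

Bins with room: bin 2 (7), bin 3 (12).
The first with room is bin 2.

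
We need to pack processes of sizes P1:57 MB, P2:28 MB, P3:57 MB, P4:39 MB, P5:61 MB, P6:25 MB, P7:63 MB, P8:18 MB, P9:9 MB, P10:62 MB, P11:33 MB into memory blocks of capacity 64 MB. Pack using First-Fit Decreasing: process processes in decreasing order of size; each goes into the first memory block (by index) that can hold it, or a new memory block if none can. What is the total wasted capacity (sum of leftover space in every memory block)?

Sorted descending: 63, 62, 61, 57, 57, 39, 33, 28, 25, 18, 9.
Put 63 MB in memory block 1; 1 MB remain.
Put 62 MB in memory block 2; 2 MB remain.
Put 61 MB in memory block 3; 3 MB remain.
Put 57 MB in memory block 4; 7 MB remain.
Put 57 MB in memory block 5; 7 MB remain.
Put 39 MB in memory block 6; 25 MB remain.
Put 33 MB in memory block 7; 31 MB remain.
Put 28 MB in memory block 7; 3 MB remain.
Put 25 MB in memory block 6; 0 MB remain.
Put 18 MB in memory block 8; 46 MB remain.
Put 9 MB in memory block 8; 37 MB remain.
8 memory blocks × 64 MB = 512 MB; used 452 MB; unused 60 MB.

60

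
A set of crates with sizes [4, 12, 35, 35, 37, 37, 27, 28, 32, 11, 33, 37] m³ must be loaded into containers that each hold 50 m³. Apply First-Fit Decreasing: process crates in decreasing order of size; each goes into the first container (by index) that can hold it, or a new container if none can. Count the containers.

Sorted descending: 37, 37, 37, 35, 35, 33, 32, 28, 27, 12, 11, 4.
Put 37 m³ in container 1; 13 m³ remain.
Put 37 m³ in container 2; 13 m³ remain.
Put 37 m³ in container 3; 13 m³ remain.
Put 35 m³ in container 4; 15 m³ remain.
Put 35 m³ in container 5; 15 m³ remain.
Put 33 m³ in container 6; 17 m³ remain.
Put 32 m³ in container 7; 18 m³ remain.
Put 28 m³ in container 8; 22 m³ remain.
Put 27 m³ in container 9; 23 m³ remain.
Put 12 m³ in container 1; 1 m³ remain.
Put 11 m³ in container 2; 2 m³ remain.
Put 4 m³ in container 3; 9 m³ remain.

9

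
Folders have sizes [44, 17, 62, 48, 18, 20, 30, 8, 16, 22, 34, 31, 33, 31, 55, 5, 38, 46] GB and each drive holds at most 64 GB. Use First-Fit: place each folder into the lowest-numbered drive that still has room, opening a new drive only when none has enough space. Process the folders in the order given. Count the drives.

11 drives

drive 1: place 44 GB, 20 GB left
drive 1: place 17 GB, 3 GB left
drive 2: place 62 GB, 2 GB left
drive 3: place 48 GB, 16 GB left
drive 4: place 18 GB, 46 GB left
drive 4: place 20 GB, 26 GB left
drive 5: place 30 GB, 34 GB left
drive 3: place 8 GB, 8 GB left
drive 4: place 16 GB, 10 GB left
drive 5: place 22 GB, 12 GB left
drive 6: place 34 GB, 30 GB left
drive 7: place 31 GB, 33 GB left
drive 7: place 33 GB, 0 GB left
drive 8: place 31 GB, 33 GB left
drive 9: place 55 GB, 9 GB left
drive 3: place 5 GB, 3 GB left
drive 10: place 38 GB, 26 GB left
drive 11: place 46 GB, 18 GB left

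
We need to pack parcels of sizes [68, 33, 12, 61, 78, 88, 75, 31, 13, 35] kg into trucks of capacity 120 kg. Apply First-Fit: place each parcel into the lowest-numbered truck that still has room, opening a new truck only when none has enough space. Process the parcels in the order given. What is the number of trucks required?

5

68 kg → truck 1 (remaining 52 kg)
33 kg → truck 1 (remaining 19 kg)
12 kg → truck 1 (remaining 7 kg)
61 kg → truck 2 (remaining 59 kg)
78 kg → truck 3 (remaining 42 kg)
88 kg → truck 4 (remaining 32 kg)
75 kg → truck 5 (remaining 45 kg)
31 kg → truck 2 (remaining 28 kg)
13 kg → truck 2 (remaining 15 kg)
35 kg → truck 3 (remaining 7 kg)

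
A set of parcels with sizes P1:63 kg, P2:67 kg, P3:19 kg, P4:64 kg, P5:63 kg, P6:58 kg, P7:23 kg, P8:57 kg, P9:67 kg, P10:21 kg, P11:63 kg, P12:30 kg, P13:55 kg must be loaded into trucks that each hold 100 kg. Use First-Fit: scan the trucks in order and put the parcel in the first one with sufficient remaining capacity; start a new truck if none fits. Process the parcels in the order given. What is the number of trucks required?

P1 (63 kg) → truck 1 (remaining 37 kg)
P2 (67 kg) → truck 2 (remaining 33 kg)
P3 (19 kg) → truck 1 (remaining 18 kg)
P4 (64 kg) → truck 3 (remaining 36 kg)
P5 (63 kg) → truck 4 (remaining 37 kg)
P6 (58 kg) → truck 5 (remaining 42 kg)
P7 (23 kg) → truck 2 (remaining 10 kg)
P8 (57 kg) → truck 6 (remaining 43 kg)
P9 (67 kg) → truck 7 (remaining 33 kg)
P10 (21 kg) → truck 3 (remaining 15 kg)
P11 (63 kg) → truck 8 (remaining 37 kg)
P12 (30 kg) → truck 4 (remaining 7 kg)
P13 (55 kg) → truck 9 (remaining 45 kg)
Final trucks: [63,19] [67,23] [64,21] [63,30] [58] [57] [67] [63] [55].

9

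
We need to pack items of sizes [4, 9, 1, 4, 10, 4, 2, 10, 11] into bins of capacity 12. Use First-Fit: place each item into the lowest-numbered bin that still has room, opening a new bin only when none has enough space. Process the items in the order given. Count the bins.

Put 4 in bin 1; 8 remain.
Put 9 in bin 2; 3 remain.
Put 1 in bin 1; 7 remain.
Put 4 in bin 1; 3 remain.
Put 10 in bin 3; 2 remain.
Put 4 in bin 4; 8 remain.
Put 2 in bin 1; 1 remain.
Put 10 in bin 5; 2 remain.
Put 11 in bin 6; 1 remain.
Final bins: [4,1,4,2] [9] [10] [4] [10] [11].

6 bins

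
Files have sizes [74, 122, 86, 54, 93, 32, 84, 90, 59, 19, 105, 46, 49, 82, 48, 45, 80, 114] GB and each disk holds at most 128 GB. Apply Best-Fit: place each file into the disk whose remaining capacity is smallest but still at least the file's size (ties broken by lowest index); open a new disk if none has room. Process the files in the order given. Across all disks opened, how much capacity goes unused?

254

Put 74 GB in disk 1; 54 GB remain.
Put 122 GB in disk 2; 6 GB remain.
Put 86 GB in disk 3; 42 GB remain.
Put 54 GB in disk 1; 0 GB remain.
Put 93 GB in disk 4; 35 GB remain.
Put 32 GB in disk 4; 3 GB remain.
Put 84 GB in disk 5; 44 GB remain.
Put 90 GB in disk 6; 38 GB remain.
Put 59 GB in disk 7; 69 GB remain.
Put 19 GB in disk 6; 19 GB remain.
Put 105 GB in disk 8; 23 GB remain.
Put 46 GB in disk 7; 23 GB remain.
Put 49 GB in disk 9; 79 GB remain.
Put 82 GB in disk 10; 46 GB remain.
Put 48 GB in disk 9; 31 GB remain.
Put 45 GB in disk 10; 1 GB remain.
Put 80 GB in disk 11; 48 GB remain.
Put 114 GB in disk 12; 14 GB remain.
12 disks × 128 GB = 1536 GB; used 1282 GB; unused 254 GB.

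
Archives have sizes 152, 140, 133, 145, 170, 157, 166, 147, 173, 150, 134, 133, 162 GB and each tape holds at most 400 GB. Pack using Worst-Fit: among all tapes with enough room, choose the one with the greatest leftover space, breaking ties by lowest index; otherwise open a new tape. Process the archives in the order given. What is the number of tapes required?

152 GB → tape 1 (remaining 248 GB)
140 GB → tape 1 (remaining 108 GB)
133 GB → tape 2 (remaining 267 GB)
145 GB → tape 2 (remaining 122 GB)
170 GB → tape 3 (remaining 230 GB)
157 GB → tape 3 (remaining 73 GB)
166 GB → tape 4 (remaining 234 GB)
147 GB → tape 4 (remaining 87 GB)
173 GB → tape 5 (remaining 227 GB)
150 GB → tape 5 (remaining 77 GB)
134 GB → tape 6 (remaining 266 GB)
133 GB → tape 6 (remaining 133 GB)
162 GB → tape 7 (remaining 238 GB)
Final tapes: [152,140] [133,145] [170,157] [166,147] [173,150] [134,133] [162].

7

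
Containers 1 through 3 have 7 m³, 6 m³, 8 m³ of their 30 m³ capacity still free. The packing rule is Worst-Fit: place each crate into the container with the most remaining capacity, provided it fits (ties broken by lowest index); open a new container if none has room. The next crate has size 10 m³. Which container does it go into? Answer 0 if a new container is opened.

No container has ≥ 10 m³ free, so a new container is opened.

0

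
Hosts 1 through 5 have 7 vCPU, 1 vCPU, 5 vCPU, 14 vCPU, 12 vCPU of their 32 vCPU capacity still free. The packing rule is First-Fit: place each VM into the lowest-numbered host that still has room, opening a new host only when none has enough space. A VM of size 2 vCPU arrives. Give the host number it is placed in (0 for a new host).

1

Hosts with room: host 1 (7 vCPU), host 3 (5 vCPU), host 4 (14 vCPU), host 5 (12 vCPU).
The first with room is host 1.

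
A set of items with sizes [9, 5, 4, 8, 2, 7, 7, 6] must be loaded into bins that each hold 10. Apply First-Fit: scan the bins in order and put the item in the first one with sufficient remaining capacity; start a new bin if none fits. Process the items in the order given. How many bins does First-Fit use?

6

Put 9 in bin 1; 1 remain.
Put 5 in bin 2; 5 remain.
Put 4 in bin 2; 1 remain.
Put 8 in bin 3; 2 remain.
Put 2 in bin 3; 0 remain.
Put 7 in bin 4; 3 remain.
Put 7 in bin 5; 3 remain.
Put 6 in bin 6; 4 remain.
Final bins: [9] [5,4] [8,2] [7] [7] [6].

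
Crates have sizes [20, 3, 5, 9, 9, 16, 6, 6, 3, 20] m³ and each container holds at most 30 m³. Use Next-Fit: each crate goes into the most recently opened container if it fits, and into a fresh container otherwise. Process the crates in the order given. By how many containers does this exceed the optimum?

Next-Fit: [20,3,5] [9,9] [16,6,6] [3,20] → 4 containers.
Total size 97 m³; any packing needs at least ⌈97/30⌉ = 4 containers.
So 4 is already optimal.

0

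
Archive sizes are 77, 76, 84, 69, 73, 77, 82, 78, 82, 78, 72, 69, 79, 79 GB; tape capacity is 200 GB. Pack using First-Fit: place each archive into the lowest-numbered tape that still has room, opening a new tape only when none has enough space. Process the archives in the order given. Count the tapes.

77 GB → tape 1 (remaining 123 GB)
76 GB → tape 1 (remaining 47 GB)
84 GB → tape 2 (remaining 116 GB)
69 GB → tape 2 (remaining 47 GB)
73 GB → tape 3 (remaining 127 GB)
77 GB → tape 3 (remaining 50 GB)
82 GB → tape 4 (remaining 118 GB)
78 GB → tape 4 (remaining 40 GB)
82 GB → tape 5 (remaining 118 GB)
78 GB → tape 5 (remaining 40 GB)
72 GB → tape 6 (remaining 128 GB)
69 GB → tape 6 (remaining 59 GB)
79 GB → tape 7 (remaining 121 GB)
79 GB → tape 7 (remaining 42 GB)

7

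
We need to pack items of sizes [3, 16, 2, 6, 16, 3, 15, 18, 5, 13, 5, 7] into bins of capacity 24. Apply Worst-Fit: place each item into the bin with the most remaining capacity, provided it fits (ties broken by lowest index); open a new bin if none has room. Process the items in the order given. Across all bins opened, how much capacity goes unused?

35

3 → bin 1 (remaining 21)
16 → bin 1 (remaining 5)
2 → bin 1 (remaining 3)
6 → bin 2 (remaining 18)
16 → bin 2 (remaining 2)
3 → bin 1 (remaining 0)
15 → bin 3 (remaining 9)
18 → bin 4 (remaining 6)
5 → bin 3 (remaining 4)
13 → bin 5 (remaining 11)
5 → bin 5 (remaining 6)
7 → bin 6 (remaining 17)
6 bins × 24 = 144; used 109; unused 35.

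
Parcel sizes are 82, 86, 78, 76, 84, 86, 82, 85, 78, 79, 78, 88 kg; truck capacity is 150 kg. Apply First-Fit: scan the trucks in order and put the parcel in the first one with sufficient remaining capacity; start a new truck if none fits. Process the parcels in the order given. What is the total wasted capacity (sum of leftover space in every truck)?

truck 1: place 82 kg, 68 kg left
truck 2: place 86 kg, 64 kg left
truck 3: place 78 kg, 72 kg left
truck 4: place 76 kg, 74 kg left
truck 5: place 84 kg, 66 kg left
truck 6: place 86 kg, 64 kg left
truck 7: place 82 kg, 68 kg left
truck 8: place 85 kg, 65 kg left
truck 9: place 78 kg, 72 kg left
truck 10: place 79 kg, 71 kg left
truck 11: place 78 kg, 72 kg left
truck 12: place 88 kg, 62 kg left
12 trucks × 150 kg = 1800 kg; used 982 kg; unused 818 kg.

818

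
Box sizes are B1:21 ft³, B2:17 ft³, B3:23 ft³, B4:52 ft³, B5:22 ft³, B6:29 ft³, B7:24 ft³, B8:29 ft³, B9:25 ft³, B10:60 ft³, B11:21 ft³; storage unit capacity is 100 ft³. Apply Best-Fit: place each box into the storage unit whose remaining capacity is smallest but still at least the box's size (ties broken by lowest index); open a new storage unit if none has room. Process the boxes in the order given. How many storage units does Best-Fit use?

B1 (21 ft³) → storage unit 1 (remaining 79 ft³)
B2 (17 ft³) → storage unit 1 (remaining 62 ft³)
B3 (23 ft³) → storage unit 1 (remaining 39 ft³)
B4 (52 ft³) → storage unit 2 (remaining 48 ft³)
B5 (22 ft³) → storage unit 1 (remaining 17 ft³)
B6 (29 ft³) → storage unit 2 (remaining 19 ft³)
B7 (24 ft³) → storage unit 3 (remaining 76 ft³)
B8 (29 ft³) → storage unit 3 (remaining 47 ft³)
B9 (25 ft³) → storage unit 3 (remaining 22 ft³)
B10 (60 ft³) → storage unit 4 (remaining 40 ft³)
B11 (21 ft³) → storage unit 3 (remaining 1 ft³)

4 storage units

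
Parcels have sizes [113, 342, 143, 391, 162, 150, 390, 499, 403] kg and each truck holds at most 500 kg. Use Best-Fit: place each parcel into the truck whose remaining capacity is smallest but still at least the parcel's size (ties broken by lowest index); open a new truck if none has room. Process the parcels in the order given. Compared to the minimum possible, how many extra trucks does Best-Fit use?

0

Best-Fit: [113,342] [143,162,150] [391] [390] [499] [403] → 6 trucks.
Total size 2593 kg; any packing needs at least ⌈2593/500⌉ = 6 trucks.
So 6 is already optimal.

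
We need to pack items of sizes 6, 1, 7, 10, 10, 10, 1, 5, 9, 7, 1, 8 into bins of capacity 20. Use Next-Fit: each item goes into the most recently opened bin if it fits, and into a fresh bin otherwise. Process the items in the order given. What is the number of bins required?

6 → bin 1 (remaining 14)
1 → bin 1 (remaining 13)
7 → bin 1 (remaining 6)
10 → bin 2 (remaining 10)
10 → bin 2 (remaining 0)
10 → bin 3 (remaining 10)
1 → bin 3 (remaining 9)
5 → bin 3 (remaining 4)
9 → bin 4 (remaining 11)
7 → bin 4 (remaining 4)
1 → bin 4 (remaining 3)
8 → bin 5 (remaining 12)
Final bins: [6,1,7] [10,10] [10,1,5] [9,7,1] [8].

5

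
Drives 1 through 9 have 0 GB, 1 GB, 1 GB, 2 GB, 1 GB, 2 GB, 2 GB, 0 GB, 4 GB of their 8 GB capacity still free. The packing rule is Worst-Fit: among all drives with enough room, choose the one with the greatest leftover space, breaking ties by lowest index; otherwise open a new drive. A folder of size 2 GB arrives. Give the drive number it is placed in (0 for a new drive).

9

Drives with room: drive 4 (2 GB), drive 6 (2 GB), drive 7 (2 GB), drive 9 (4 GB).
Most room is drive 9 with 4 GB free.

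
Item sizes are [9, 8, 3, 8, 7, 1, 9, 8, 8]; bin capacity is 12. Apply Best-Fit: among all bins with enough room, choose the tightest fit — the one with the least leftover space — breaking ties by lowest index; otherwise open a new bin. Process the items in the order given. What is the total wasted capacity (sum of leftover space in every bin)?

23

Put 9 in bin 1; 3 remain.
Put 8 in bin 2; 4 remain.
Put 3 in bin 1; 0 remain.
Put 8 in bin 3; 4 remain.
Put 7 in bin 4; 5 remain.
Put 1 in bin 2; 3 remain.
Put 9 in bin 5; 3 remain.
Put 8 in bin 6; 4 remain.
Put 8 in bin 7; 4 remain.
7 bins × 12 = 84; used 61; unused 23.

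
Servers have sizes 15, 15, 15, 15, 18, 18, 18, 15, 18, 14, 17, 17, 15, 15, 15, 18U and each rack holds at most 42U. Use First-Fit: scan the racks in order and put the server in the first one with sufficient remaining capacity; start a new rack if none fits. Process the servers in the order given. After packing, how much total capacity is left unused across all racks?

15U → rack 1 (remaining 27U)
15U → rack 1 (remaining 12U)
15U → rack 2 (remaining 27U)
15U → rack 2 (remaining 12U)
18U → rack 3 (remaining 24U)
18U → rack 3 (remaining 6U)
18U → rack 4 (remaining 24U)
15U → rack 4 (remaining 9U)
18U → rack 5 (remaining 24U)
14U → rack 5 (remaining 10U)
17U → rack 6 (remaining 25U)
17U → rack 6 (remaining 8U)
15U → rack 7 (remaining 27U)
15U → rack 7 (remaining 12U)
15U → rack 8 (remaining 27U)
18U → rack 8 (remaining 9U)
8 racks × 42U = 336U; used 258U; unused 78U.

78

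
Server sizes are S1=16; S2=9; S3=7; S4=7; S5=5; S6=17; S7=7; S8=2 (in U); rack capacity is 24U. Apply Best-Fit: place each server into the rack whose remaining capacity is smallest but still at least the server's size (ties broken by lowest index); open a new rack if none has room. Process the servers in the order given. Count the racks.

S1 (16U) → rack 1 (remaining 8U)
S2 (9U) → rack 2 (remaining 15U)
S3 (7U) → rack 1 (remaining 1U)
S4 (7U) → rack 2 (remaining 8U)
S5 (5U) → rack 2 (remaining 3U)
S6 (17U) → rack 3 (remaining 7U)
S7 (7U) → rack 3 (remaining 0U)
S8 (2U) → rack 2 (remaining 1U)
Final racks: [16,7] [9,7,5,2] [17,7].

3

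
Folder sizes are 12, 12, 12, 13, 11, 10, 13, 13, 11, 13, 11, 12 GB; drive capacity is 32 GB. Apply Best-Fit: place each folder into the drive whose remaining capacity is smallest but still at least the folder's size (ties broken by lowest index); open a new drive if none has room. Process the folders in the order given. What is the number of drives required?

6 drives

drive 1: place 12 GB, 20 GB left
drive 1: place 12 GB, 8 GB left
drive 2: place 12 GB, 20 GB left
drive 2: place 13 GB, 7 GB left
drive 3: place 11 GB, 21 GB left
drive 3: place 10 GB, 11 GB left
drive 4: place 13 GB, 19 GB left
drive 4: place 13 GB, 6 GB left
drive 3: place 11 GB, 0 GB left
drive 5: place 13 GB, 19 GB left
drive 5: place 11 GB, 8 GB left
drive 6: place 12 GB, 20 GB left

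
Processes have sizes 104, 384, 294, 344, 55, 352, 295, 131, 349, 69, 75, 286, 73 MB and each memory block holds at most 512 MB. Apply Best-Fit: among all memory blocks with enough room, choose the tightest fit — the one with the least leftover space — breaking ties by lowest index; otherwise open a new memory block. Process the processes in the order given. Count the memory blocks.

memory block 1: place 104 MB, 408 MB left
memory block 1: place 384 MB, 24 MB left
memory block 2: place 294 MB, 218 MB left
memory block 3: place 344 MB, 168 MB left
memory block 3: place 55 MB, 113 MB left
memory block 4: place 352 MB, 160 MB left
memory block 5: place 295 MB, 217 MB left
memory block 4: place 131 MB, 29 MB left
memory block 6: place 349 MB, 163 MB left
memory block 3: place 69 MB, 44 MB left
memory block 6: place 75 MB, 88 MB left
memory block 7: place 286 MB, 226 MB left
memory block 6: place 73 MB, 15 MB left
Final memory blocks: [104,384] [294] [344,55,69] [352,131] [295] [349,75,73] [286].

7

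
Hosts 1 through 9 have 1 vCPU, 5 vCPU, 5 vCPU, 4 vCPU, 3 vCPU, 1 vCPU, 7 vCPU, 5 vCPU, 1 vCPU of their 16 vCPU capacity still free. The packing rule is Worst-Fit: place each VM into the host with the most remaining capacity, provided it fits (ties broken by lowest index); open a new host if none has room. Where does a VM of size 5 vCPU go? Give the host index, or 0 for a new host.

Hosts with room: host 2 (5 vCPU), host 3 (5 vCPU), host 7 (7 vCPU), host 8 (5 vCPU).
Most room is host 7 with 7 vCPU free.

7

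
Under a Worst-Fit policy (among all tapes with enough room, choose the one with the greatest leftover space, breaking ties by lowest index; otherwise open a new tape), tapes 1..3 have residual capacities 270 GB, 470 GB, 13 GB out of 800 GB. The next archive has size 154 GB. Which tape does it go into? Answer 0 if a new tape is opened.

2

Tapes with room: tape 1 (270 GB), tape 2 (470 GB).
Most room is tape 2 with 470 GB free.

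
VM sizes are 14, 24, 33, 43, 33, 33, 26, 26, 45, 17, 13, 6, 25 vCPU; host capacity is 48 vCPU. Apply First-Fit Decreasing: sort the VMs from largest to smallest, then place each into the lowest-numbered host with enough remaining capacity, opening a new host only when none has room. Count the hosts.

Sorted descending: 45, 43, 33, 33, 33, 26, 26, 25, 24, 17, 14, 13, 6.
host 1: place 45 vCPU, 3 vCPU left
host 2: place 43 vCPU, 5 vCPU left
host 3: place 33 vCPU, 15 vCPU left
host 4: place 33 vCPU, 15 vCPU left
host 5: place 33 vCPU, 15 vCPU left
host 6: place 26 vCPU, 22 vCPU left
host 7: place 26 vCPU, 22 vCPU left
host 8: place 25 vCPU, 23 vCPU left
host 9: place 24 vCPU, 24 vCPU left
host 6: place 17 vCPU, 5 vCPU left
host 3: place 14 vCPU, 1 vCPU left
host 4: place 13 vCPU, 2 vCPU left
host 5: place 6 vCPU, 9 vCPU left
Final hosts: [45] [43] [33,14] [33,13] [33,6] [26,17] [26] [25] [24].

9 hosts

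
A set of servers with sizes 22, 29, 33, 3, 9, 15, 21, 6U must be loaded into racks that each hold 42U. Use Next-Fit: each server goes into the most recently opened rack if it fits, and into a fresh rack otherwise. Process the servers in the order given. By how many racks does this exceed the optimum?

1

Next-Fit: [22] [29] [33,3] [9,15] [21,6] → 5 racks.
Total size 138U; any packing needs at least ⌈138/42⌉ = 4 racks.
An optimal packing achieves that bound: [33,9] [29,6,3] [22,15] [21] → 4 racks.
Excess: 5 − 4 = 1.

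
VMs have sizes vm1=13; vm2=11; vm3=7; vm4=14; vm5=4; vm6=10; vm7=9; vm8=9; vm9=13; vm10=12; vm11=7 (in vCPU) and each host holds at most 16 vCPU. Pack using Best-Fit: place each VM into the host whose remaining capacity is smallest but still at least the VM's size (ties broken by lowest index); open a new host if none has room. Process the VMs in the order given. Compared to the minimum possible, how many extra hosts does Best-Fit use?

0

Best-Fit: [13] [11,4] [7,9] [14] [10] [9,7] [13] [12] → 8 hosts.
8 VMs exceed 8 vCPU (half the capacity), and no two of those can share a host, so at least 8 hosts are needed.
So 8 is already optimal.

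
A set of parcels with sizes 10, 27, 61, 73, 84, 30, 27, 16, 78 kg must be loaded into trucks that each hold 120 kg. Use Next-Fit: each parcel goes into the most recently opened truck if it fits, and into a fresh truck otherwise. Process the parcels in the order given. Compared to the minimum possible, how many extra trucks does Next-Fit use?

Next-Fit: [10,27,61] [73] [84,30] [27,16] [78] → 5 trucks.
Total size 406 kg; any packing needs at least ⌈406/120⌉ = 4 trucks.
An optimal packing achieves that bound: [84,30] [78,27,10] [73,27,16] [61] → 4 trucks.
Excess: 5 − 4 = 1.

1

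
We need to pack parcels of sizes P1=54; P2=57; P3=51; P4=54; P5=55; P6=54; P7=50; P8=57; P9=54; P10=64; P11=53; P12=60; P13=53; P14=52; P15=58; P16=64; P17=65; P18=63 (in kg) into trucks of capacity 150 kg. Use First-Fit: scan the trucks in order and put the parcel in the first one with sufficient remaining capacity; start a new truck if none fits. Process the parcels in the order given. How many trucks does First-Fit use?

truck 1: place P1 (54 kg), 96 kg left
truck 1: place P2 (57 kg), 39 kg left
truck 2: place P3 (51 kg), 99 kg left
truck 2: place P4 (54 kg), 45 kg left
truck 3: place P5 (55 kg), 95 kg left
truck 3: place P6 (54 kg), 41 kg left
truck 4: place P7 (50 kg), 100 kg left
truck 4: place P8 (57 kg), 43 kg left
truck 5: place P9 (54 kg), 96 kg left
truck 5: place P10 (64 kg), 32 kg left
truck 6: place P11 (53 kg), 97 kg left
truck 6: place P12 (60 kg), 37 kg left
truck 7: place P13 (53 kg), 97 kg left
truck 7: place P14 (52 kg), 45 kg left
truck 8: place P15 (58 kg), 92 kg left
truck 8: place P16 (64 kg), 28 kg left
truck 9: place P17 (65 kg), 85 kg left
truck 9: place P18 (63 kg), 22 kg left
Final trucks: [54,57] [51,54] [55,54] [50,57] [54,64] [53,60] [53,52] [58,64] [65,63].

9 trucks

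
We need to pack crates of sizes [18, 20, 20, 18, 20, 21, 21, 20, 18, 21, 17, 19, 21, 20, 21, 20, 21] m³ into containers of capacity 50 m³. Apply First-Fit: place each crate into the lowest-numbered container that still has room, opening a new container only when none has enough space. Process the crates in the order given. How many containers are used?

9

Put 18 m³ in container 1; 32 m³ remain.
Put 20 m³ in container 1; 12 m³ remain.
Put 20 m³ in container 2; 30 m³ remain.
Put 18 m³ in container 2; 12 m³ remain.
Put 20 m³ in container 3; 30 m³ remain.
Put 21 m³ in container 3; 9 m³ remain.
Put 21 m³ in container 4; 29 m³ remain.
Put 20 m³ in container 4; 9 m³ remain.
Put 18 m³ in container 5; 32 m³ remain.
Put 21 m³ in container 5; 11 m³ remain.
Put 17 m³ in container 6; 33 m³ remain.
Put 19 m³ in container 6; 14 m³ remain.
Put 21 m³ in container 7; 29 m³ remain.
Put 20 m³ in container 7; 9 m³ remain.
Put 21 m³ in container 8; 29 m³ remain.
Put 20 m³ in container 8; 9 m³ remain.
Put 21 m³ in container 9; 29 m³ remain.
Final containers: [18,20] [20,18] [20,21] [21,20] [18,21] [17,19] [21,20] [21,20] [21].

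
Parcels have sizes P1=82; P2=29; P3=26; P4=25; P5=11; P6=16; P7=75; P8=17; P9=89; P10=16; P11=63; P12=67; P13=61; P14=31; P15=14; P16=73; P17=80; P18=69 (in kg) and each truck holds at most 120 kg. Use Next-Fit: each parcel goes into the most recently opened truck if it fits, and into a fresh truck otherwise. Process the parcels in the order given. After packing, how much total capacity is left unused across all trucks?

P1 (82 kg) → truck 1 (remaining 38 kg)
P2 (29 kg) → truck 1 (remaining 9 kg)
P3 (26 kg) → truck 2 (remaining 94 kg)
P4 (25 kg) → truck 2 (remaining 69 kg)
P5 (11 kg) → truck 2 (remaining 58 kg)
P6 (16 kg) → truck 2 (remaining 42 kg)
P7 (75 kg) → truck 3 (remaining 45 kg)
P8 (17 kg) → truck 3 (remaining 28 kg)
P9 (89 kg) → truck 4 (remaining 31 kg)
P10 (16 kg) → truck 4 (remaining 15 kg)
P11 (63 kg) → truck 5 (remaining 57 kg)
P12 (67 kg) → truck 6 (remaining 53 kg)
P13 (61 kg) → truck 7 (remaining 59 kg)
P14 (31 kg) → truck 7 (remaining 28 kg)
P15 (14 kg) → truck 7 (remaining 14 kg)
P16 (73 kg) → truck 8 (remaining 47 kg)
P17 (80 kg) → truck 9 (remaining 40 kg)
P18 (69 kg) → truck 10 (remaining 51 kg)
10 trucks × 120 kg = 1200 kg; used 844 kg; unused 356 kg.

356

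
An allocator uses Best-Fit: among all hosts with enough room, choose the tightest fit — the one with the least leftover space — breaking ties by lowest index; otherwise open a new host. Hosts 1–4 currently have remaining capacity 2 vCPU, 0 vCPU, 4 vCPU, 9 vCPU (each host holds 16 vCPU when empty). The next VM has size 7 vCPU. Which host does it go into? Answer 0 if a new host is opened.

4

Hosts with room: host 4 (9 vCPU).
Tightest fit is host 4 with 9 vCPU free.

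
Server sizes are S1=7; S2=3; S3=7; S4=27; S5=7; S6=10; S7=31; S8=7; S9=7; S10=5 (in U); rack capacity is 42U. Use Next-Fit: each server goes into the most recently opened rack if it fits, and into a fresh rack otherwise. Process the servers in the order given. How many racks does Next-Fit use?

4 racks

rack 1: place S1 (7U), 35U left
rack 1: place S2 (3U), 32U left
rack 1: place S3 (7U), 25U left
rack 2: place S4 (27U), 15U left
rack 2: place S5 (7U), 8U left
rack 3: place S6 (10U), 32U left
rack 3: place S7 (31U), 1U left
rack 4: place S8 (7U), 35U left
rack 4: place S9 (7U), 28U left
rack 4: place S10 (5U), 23U left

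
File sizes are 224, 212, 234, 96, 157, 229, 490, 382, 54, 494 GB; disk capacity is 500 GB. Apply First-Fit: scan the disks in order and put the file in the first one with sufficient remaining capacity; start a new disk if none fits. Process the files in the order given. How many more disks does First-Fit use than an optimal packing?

0

First-Fit: [224,212,54] [234,96,157] [229] [490] [382] [494] → 6 disks.
Total size 2572 GB; any packing needs at least ⌈2572/500⌉ = 6 disks.
So 6 is already optimal.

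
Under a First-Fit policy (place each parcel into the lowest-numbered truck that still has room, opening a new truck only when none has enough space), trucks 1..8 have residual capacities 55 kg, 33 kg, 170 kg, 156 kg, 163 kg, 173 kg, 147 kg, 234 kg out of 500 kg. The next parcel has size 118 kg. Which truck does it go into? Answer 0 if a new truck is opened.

3

Trucks with room: truck 3 (170 kg), truck 4 (156 kg), truck 5 (163 kg), truck 6 (173 kg), truck 7 (147 kg), truck 8 (234 kg).
The first with room is truck 3.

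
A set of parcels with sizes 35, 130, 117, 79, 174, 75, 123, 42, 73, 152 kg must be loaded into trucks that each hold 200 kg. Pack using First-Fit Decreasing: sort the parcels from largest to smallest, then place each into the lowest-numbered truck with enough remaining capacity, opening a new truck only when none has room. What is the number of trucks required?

6 trucks

Sorted descending: 174, 152, 130, 123, 117, 79, 75, 73, 42, 35.
174 kg → truck 1 (remaining 26 kg)
152 kg → truck 2 (remaining 48 kg)
130 kg → truck 3 (remaining 70 kg)
123 kg → truck 4 (remaining 77 kg)
117 kg → truck 5 (remaining 83 kg)
79 kg → truck 5 (remaining 4 kg)
75 kg → truck 4 (remaining 2 kg)
73 kg → truck 6 (remaining 127 kg)
42 kg → truck 2 (remaining 6 kg)
35 kg → truck 3 (remaining 35 kg)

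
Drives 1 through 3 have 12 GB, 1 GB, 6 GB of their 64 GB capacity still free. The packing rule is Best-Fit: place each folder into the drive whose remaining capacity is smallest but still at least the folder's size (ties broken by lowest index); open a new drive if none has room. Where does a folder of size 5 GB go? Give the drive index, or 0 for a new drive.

Drives with room: drive 1 (12 GB), drive 3 (6 GB).
Tightest fit is drive 3 with 6 GB free.

3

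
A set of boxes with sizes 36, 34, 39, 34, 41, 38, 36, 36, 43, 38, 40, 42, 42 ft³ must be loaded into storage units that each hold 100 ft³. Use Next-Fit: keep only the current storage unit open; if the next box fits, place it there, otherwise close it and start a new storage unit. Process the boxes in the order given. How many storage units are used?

7 storage units

Put 36 ft³ in storage unit 1; 64 ft³ remain.
Put 34 ft³ in storage unit 1; 30 ft³ remain.
Put 39 ft³ in storage unit 2; 61 ft³ remain.
Put 34 ft³ in storage unit 2; 27 ft³ remain.
Put 41 ft³ in storage unit 3; 59 ft³ remain.
Put 38 ft³ in storage unit 3; 21 ft³ remain.
Put 36 ft³ in storage unit 4; 64 ft³ remain.
Put 36 ft³ in storage unit 4; 28 ft³ remain.
Put 43 ft³ in storage unit 5; 57 ft³ remain.
Put 38 ft³ in storage unit 5; 19 ft³ remain.
Put 40 ft³ in storage unit 6; 60 ft³ remain.
Put 42 ft³ in storage unit 6; 18 ft³ remain.
Put 42 ft³ in storage unit 7; 58 ft³ remain.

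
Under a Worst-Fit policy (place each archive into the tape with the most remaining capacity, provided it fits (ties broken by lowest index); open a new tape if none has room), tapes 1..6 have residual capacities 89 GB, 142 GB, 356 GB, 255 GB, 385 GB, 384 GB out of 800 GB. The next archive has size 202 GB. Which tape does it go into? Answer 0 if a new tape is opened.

5

Tapes with room: tape 3 (356 GB), tape 4 (255 GB), tape 5 (385 GB), tape 6 (384 GB).
Most room is tape 5 with 385 GB free.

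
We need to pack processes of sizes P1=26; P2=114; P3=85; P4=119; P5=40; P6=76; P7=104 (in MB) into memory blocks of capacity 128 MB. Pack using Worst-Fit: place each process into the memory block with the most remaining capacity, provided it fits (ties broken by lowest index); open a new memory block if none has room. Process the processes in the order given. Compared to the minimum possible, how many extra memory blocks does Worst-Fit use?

0

Worst-Fit: [26,85] [114] [119] [40,76] [104] → 5 memory blocks.
Total size 564 MB; any packing needs at least ⌈564/128⌉ = 5 memory blocks.
So 5 is already optimal.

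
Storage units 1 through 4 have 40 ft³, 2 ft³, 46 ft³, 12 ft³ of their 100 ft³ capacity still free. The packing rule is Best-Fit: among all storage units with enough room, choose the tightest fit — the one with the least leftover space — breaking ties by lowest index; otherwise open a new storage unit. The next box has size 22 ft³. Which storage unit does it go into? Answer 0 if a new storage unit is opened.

Storage units with room: storage unit 1 (40 ft³), storage unit 3 (46 ft³).
Tightest fit is storage unit 1 with 40 ft³ free.

1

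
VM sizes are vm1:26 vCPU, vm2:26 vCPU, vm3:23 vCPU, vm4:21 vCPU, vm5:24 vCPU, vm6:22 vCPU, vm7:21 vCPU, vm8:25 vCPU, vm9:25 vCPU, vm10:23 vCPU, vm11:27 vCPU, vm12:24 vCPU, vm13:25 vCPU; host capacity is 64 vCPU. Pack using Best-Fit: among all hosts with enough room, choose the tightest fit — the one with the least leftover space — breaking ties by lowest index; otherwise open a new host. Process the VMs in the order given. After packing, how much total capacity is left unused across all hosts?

136

host 1: place vm1 (26 vCPU), 38 vCPU left
host 1: place vm2 (26 vCPU), 12 vCPU left
host 2: place vm3 (23 vCPU), 41 vCPU left
host 2: place vm4 (21 vCPU), 20 vCPU left
host 3: place vm5 (24 vCPU), 40 vCPU left
host 3: place vm6 (22 vCPU), 18 vCPU left
host 4: place vm7 (21 vCPU), 43 vCPU left
host 4: place vm8 (25 vCPU), 18 vCPU left
host 5: place vm9 (25 vCPU), 39 vCPU left
host 5: place vm10 (23 vCPU), 16 vCPU left
host 6: place vm11 (27 vCPU), 37 vCPU left
host 6: place vm12 (24 vCPU), 13 vCPU left
host 7: place vm13 (25 vCPU), 39 vCPU left
7 hosts × 64 vCPU = 448 vCPU; used 312 vCPU; unused 136 vCPU.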